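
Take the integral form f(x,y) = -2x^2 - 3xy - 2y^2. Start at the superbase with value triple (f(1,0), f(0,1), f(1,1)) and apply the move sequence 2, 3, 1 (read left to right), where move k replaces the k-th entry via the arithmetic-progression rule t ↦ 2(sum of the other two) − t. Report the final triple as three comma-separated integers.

start (-2,-2,-7) = (f(1,0),f(0,1),f(1,1))
replace slot 2: 2·((-2)+(-7)) − (-2) = -16 → (-2,-16,-7)
replace slot 3: 2·((-2)+(-16)) − (-7) = -29 → (-2,-16,-29)
replace slot 1: 2·((-16)+(-29)) − (-2) = -88 → (-88,-16,-29)

-88,-16,-29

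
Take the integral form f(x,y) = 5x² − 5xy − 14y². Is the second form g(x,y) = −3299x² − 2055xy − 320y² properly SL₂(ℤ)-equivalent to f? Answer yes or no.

D₁ = 305, D₂ = 305
river cycle of f (length 4): (5, 15, -4), (-4, 17, 1), (1, 17, -4), (-4, 15, 5)
river cycle of g (length 4): (5, 15, -4), (-4, 17, 1), (1, 17, -4), (-4, 15, 5)
cycles coincide ⇒ equivalent

yes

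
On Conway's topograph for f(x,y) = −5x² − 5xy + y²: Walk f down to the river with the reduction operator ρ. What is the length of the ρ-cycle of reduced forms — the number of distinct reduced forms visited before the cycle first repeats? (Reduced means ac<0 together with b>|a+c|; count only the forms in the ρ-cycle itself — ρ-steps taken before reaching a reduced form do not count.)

D = 45, ⌊√D⌋ = 6
descent: ρ → (1,5,-5)  [lands on river]
river: ρ → (-5,5,1)
ρ-cycle length = 2 (tail of 1 descent step not counted)

2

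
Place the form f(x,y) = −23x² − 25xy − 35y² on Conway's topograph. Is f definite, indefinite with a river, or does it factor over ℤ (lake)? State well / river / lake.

D = b²−4ac = (-25)² − 4·(-23)·(-35) = -2595
D < 0 ⇒ definite ⇒ every region one sign ⇒ single well

well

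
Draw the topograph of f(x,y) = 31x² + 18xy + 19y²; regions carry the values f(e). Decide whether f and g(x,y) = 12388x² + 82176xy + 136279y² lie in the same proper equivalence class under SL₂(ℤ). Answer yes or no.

D₁ = -2032, D₂ = -2032
f: flip: (31,18,19)→(19,-18,31)
f: reduced (well bottom): (19,-18,31) with a≤c, −a<b≤a
g: translate: b→7848 (≡82176 mod 24776), so (12388,82176,136279)→(12388,7848,1243)
g: flip: (12388,7848,1243)→(1243,-7848,12388)
g: translate: b→-390 (≡-7848 mod 2486), so (1243,-7848,12388)→(1243,-390,31)
g: flip: (1243,-390,31)→(31,390,1243)
g: translate: b→18 (≡390 mod 62), so (31,390,1243)→(31,18,19)
g: flip: (31,18,19)→(19,-18,31)
g: reduced (well bottom): (19,-18,31) with a≤c, −a<b≤a
reduced forms (19, -18, 31) vs (19, -18, 31) ⇒ equivalent

yes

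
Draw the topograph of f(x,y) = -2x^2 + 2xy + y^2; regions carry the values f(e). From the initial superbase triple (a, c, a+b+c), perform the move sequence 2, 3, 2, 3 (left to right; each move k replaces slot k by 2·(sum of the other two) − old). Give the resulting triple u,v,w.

start (-2,1,1) = (f(1,0),f(0,1),f(1,1))
replace slot 2: 2·((-2)+1) − 1 = -3 → (-2,-3,1)
replace slot 3: 2·((-2)+(-3)) − 1 = -11 → (-2,-3,-11)
replace slot 2: 2·((-2)+(-11)) − (-3) = -23 → (-2,-23,-11)
replace slot 3: 2·((-2)+(-23)) − (-11) = -39 → (-2,-23,-39)

-2,-23,-39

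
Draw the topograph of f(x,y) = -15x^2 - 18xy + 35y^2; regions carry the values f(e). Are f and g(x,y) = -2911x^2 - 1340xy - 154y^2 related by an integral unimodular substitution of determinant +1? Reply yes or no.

D₁ = 2424, D₂ = 2424
river cycle of f (length 12): (-15, 42, 11), (11, 46, -7), (-7, 38, 35), (35, 32, -10), (-10, 48, 3), (3, 48, -10), (-10, 32, 35), (35, 38, -7), (-7, 46, 11), (11, 42, -15), … (2 more)
river cycle of g (length 12): (-15, 42, 11), (11, 46, -7), (-7, 38, 35), (35, 32, -10), (-10, 48, 3), (3, 48, -10), (-10, 32, 35), (35, 38, -7), (-7, 46, 11), (11, 42, -15), … (2 more)
cycles coincide ⇒ equivalent

yes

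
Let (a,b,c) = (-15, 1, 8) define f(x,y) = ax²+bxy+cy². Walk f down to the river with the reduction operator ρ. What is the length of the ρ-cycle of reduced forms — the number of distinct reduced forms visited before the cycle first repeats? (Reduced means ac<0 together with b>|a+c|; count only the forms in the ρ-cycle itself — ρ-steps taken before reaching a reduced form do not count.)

D = 481, ⌊√D⌋ = 21
descent: ρ → (8,15,-8)  [lands on river]
river: ρ → (-8,17,6)
river: ρ → (6,19,-5)
river: ρ → (-5,21,2)
river: ρ → (2,19,-15)
river: ρ → (-15,11,6)
river: ρ → (6,13,-13)
river: ρ → (-13,13,6)
river: ρ → (6,11,-15)
river: ρ → (-15,19,2)
river: ρ → (2,21,-5)
river: ρ → (-5,19,6)
river: ρ → (6,17,-8)
river: ρ → (-8,15,8)
river: ρ → (8,17,-6)
river: ρ → (-6,19,5)
river: ρ → (5,21,-2)
river: ρ → (-2,19,15)
river: ρ → (15,11,-6)
river: ρ → (-6,13,13)
river: ρ → (13,13,-6)
river: ρ → (-6,11,15)
river: ρ → (15,19,-2)
river: ρ → (-2,21,5)
river: ρ → (5,19,-6)
river: ρ → (-6,17,8)
ρ-cycle length = 26 (tail of 1 descent step not counted)

26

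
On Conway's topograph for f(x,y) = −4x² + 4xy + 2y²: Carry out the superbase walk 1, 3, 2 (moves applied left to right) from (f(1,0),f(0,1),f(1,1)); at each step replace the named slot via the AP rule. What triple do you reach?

start (-4,2,2) = (f(1,0),f(0,1),f(1,1))
replace slot 1: 2·(2+2) − (-4) = 12 → (12,2,2)
replace slot 3: 2·(12+2) − 2 = 26 → (12,2,26)
replace slot 2: 2·(12+26) − 2 = 74 → (12,74,26)

12,74,26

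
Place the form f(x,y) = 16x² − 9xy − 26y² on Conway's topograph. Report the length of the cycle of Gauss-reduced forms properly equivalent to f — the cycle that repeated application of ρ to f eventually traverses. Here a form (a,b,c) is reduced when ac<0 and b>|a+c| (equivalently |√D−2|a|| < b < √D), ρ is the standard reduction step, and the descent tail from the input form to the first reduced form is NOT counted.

D = 1745, ⌊√D⌋ = 41
descent: ρ → (-26,9,16)
descent: ρ → (16,23,-19)  [lands on river]
river: ρ → (-19,15,20)
river: ρ → (20,25,-14)
river: ρ → (-14,31,14)
river: ρ → (14,25,-20)
river: ρ → (-20,15,19)
river: ρ → (19,23,-16)
river: ρ → (-16,41,1)
river: ρ → (1,41,-16)
river: ρ → (-16,23,19)
river: ρ → (19,15,-20)
river: ρ → (-20,25,14)
river: ρ → (14,31,-14)
river: ρ → (-14,25,20)
river: ρ → (20,15,-19)
river: ρ → (-19,23,16)
river: ρ → (16,41,-1)
river: ρ → (-1,41,16)
ρ-cycle length = 18 (tail of 2 descent steps not counted)

18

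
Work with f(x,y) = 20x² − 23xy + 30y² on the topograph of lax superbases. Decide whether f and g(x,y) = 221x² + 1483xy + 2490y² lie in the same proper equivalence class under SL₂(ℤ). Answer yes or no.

D₁ = -1871, D₂ = -1871
f: translate: b→17 (≡-23 mod 40), so (20,-23,30)→(20,17,27)
f: reduced (well bottom): (20,17,27) with a≤c, −a<b≤a
g: translate: b→157 (≡1483 mod 442), so (221,1483,2490)→(221,157,30)
g: flip: (221,157,30)→(30,-157,221)
g: translate: b→23 (≡-157 mod 60), so (30,-157,221)→(30,23,20)
g: flip: (30,23,20)→(20,-23,30)
g: translate: b→17 (≡-23 mod 40), so (20,-23,30)→(20,17,27)
g: reduced (well bottom): (20,17,27) with a≤c, −a<b≤a
reduced forms (20, 17, 27) vs (20, 17, 27) ⇒ equivalent

yes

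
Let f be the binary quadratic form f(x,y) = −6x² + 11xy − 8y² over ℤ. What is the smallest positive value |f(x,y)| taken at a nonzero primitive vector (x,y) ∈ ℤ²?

translate: b→1 (≡-11 mod 12), so (6,-11,8)→(6,1,3)
flip: (6,1,3)→(3,-1,6)
reduced (well bottom): (3,-1,6) with a≤c, −a<b≤a
well minimum |f| = |-3| = 3 (negative-definite)

3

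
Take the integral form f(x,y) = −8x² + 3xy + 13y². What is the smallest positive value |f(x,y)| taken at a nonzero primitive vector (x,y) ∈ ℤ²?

descent: ρ → (13,-3,-8)
descent: ρ → (-8,19,2)  [lands on river]
river: ρ → (2,17,-17)
river: ρ → (-17,17,2)
river: ρ → (2,19,-8)
river: ρ → (-8,13,8)
river: ρ → (8,19,-2)
river: ρ → (-2,17,17)
river: ρ → (17,17,-2)
river: ρ → (-2,19,8)
river: ρ → (8,13,-8)
closes: descent 2, river 10
min |a| on river = 2

2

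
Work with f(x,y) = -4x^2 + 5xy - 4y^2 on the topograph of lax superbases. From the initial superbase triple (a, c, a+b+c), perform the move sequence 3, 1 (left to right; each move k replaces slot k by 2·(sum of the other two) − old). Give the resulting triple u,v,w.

start (-4,-4,-3) = (f(1,0),f(0,1),f(1,1))
replace slot 3: 2·((-4)+(-4)) − (-3) = -13 → (-4,-4,-13)
replace slot 1: 2·((-4)+(-13)) − (-4) = -30 → (-30,-4,-13)

-30,-4,-13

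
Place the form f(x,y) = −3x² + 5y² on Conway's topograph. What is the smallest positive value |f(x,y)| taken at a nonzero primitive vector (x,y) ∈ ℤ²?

descent: ρ → (5,0,-3)
descent: ρ → (-3,6,2)  [lands on river]
river: ρ → (2,6,-3)
closes: descent 2, river 2
min |a| on river = 2

2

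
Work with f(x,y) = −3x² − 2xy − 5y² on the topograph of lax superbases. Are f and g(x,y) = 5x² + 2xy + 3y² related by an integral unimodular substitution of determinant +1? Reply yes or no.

D₁ = -56, D₂ = -56
f is negative-definite; reduce −f:
−f: reduced (well bottom): (3,2,5) with a≤c, −a<b≤a
flip sign back: reduced form of f is (-3,-2,-5)
g: flip: (5,2,3)→(3,-2,5)
g: reduced (well bottom): (3,-2,5) with a≤c, −a<b≤a
reduced forms (-3, -2, -5) vs (3, -2, 5) ⇒ inequivalent

no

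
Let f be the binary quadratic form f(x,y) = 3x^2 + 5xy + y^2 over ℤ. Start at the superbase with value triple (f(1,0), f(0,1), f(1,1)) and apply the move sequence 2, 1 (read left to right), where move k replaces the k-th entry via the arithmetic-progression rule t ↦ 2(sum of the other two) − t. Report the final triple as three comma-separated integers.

start (3,1,9) = (f(1,0),f(0,1),f(1,1))
replace slot 2: 2·(3+9) − 1 = 23 → (3,23,9)
replace slot 1: 2·(23+9) − 3 = 61 → (61,23,9)

61,23,9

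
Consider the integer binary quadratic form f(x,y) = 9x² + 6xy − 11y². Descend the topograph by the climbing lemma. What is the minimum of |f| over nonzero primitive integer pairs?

river: ρ → (-11,16,4)
river: ρ → (4,16,-11)
river: ρ → (-11,6,9)
river: ρ → (9,12,-8)
river: ρ → (-8,20,1)
river: ρ → (1,20,-8)
river: ρ → (-8,12,9)
river: ρ → (9,6,-11)
closes: descent 0, river 8
min |a| on river = 1

1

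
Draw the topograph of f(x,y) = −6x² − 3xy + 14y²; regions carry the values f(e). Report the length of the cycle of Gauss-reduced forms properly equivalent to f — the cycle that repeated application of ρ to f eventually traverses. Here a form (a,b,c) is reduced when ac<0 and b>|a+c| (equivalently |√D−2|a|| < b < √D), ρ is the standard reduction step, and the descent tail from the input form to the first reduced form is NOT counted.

D = 345, ⌊√D⌋ = 18
descent: ρ → (14,3,-6)
descent: ρ → (-6,9,11)  [lands on river]
river: ρ → (11,13,-4)
river: ρ → (-4,11,14)
river: ρ → (14,17,-1)
river: ρ → (-1,17,14)
river: ρ → (14,11,-4)
river: ρ → (-4,13,11)
river: ρ → (11,9,-6)
river: ρ → (-6,15,5)
river: ρ → (5,15,-6)
ρ-cycle length = 10 (tail of 2 descent steps not counted)

10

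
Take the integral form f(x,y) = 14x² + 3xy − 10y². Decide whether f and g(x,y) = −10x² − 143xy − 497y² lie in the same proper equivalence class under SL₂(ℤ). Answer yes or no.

D₁ = 569, D₂ = 569
river cycle of f (length 42): (-10, 17, 7), (7, 11, -16), (-16, 21, 2), (2, 23, -5), (-5, 17, 14), (14, 11, -8), (-8, 21, 4), (4, 19, -13), (-13, 7, 10), (10, 13, -10), … (32 more)
river cycle of g (length 42): (-10, 17, 7), (7, 11, -16), (-16, 21, 2), (2, 23, -5), (-5, 17, 14), (14, 11, -8), (-8, 21, 4), (4, 19, -13), (-13, 7, 10), (10, 13, -10), … (32 more)
cycles coincide ⇒ equivalent

yes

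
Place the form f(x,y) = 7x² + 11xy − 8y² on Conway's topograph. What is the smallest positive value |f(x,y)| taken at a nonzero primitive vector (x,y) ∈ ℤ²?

river: ρ → (-8,5,10)
river: ρ → (10,15,-3)
river: ρ → (-3,15,10)
river: ρ → (10,5,-8)
river: ρ → (-8,11,7)
river: ρ → (7,17,-2)
river: ρ → (-2,15,15)
river: ρ → (15,15,-2)
river: ρ → (-2,17,7)
river: ρ → (7,11,-8)
closes: descent 0, river 10
min |a| on river = 2

2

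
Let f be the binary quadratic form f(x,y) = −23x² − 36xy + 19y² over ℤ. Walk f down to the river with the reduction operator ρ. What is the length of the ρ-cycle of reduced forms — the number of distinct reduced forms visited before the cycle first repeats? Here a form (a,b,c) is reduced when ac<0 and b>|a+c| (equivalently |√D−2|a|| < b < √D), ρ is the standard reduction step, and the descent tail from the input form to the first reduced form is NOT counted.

D = 3044, ⌊√D⌋ = 55
descent: ρ → (19,36,-23)  [lands on river]
river: ρ → (-23,10,32)
river: ρ → (32,54,-1)
river: ρ → (-1,54,32)
river: ρ → (32,10,-23)
river: ρ → (-23,36,19)
river: ρ → (19,40,-19)
river: ρ → (-19,36,23)
river: ρ → (23,10,-32)
river: ρ → (-32,54,1)
river: ρ → (1,54,-32)
river: ρ → (-32,10,23)
river: ρ → (23,36,-19)
river: ρ → (-19,40,19)
ρ-cycle length = 14 (tail of 1 descent step not counted)

14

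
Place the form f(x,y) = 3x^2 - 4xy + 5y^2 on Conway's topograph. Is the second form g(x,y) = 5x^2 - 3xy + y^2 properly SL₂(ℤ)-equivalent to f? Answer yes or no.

D₁ = -44, D₂ = -11
discriminants differ ⇒ not SL₂(ℤ)-equivalent

no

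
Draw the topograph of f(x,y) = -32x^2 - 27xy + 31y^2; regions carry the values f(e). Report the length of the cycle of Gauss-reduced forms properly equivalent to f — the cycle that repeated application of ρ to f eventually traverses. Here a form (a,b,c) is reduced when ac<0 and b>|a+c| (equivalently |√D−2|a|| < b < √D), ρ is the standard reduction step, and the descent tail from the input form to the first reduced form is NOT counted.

D = 4697, ⌊√D⌋ = 68
descent: ρ → (31,27,-32)  [lands on river]
river: ρ → (-32,37,26)
river: ρ → (26,67,-2)
river: ρ → (-2,65,59)
river: ρ → (59,53,-8)
river: ρ → (-8,59,38)
river: ρ → (38,17,-29)
river: ρ → (-29,41,26)
river: ρ → (26,63,-7)
river: ρ → (-7,63,26)
river: ρ → (26,41,-29)
river: ρ → (-29,17,38)
river: ρ → (38,59,-8)
river: ρ → (-8,53,59)
river: ρ → (59,65,-2)
river: ρ → (-2,67,26)
river: ρ → (26,37,-32)
river: ρ → (-32,27,31)
river: ρ → (31,35,-28)
river: ρ → (-28,21,38)
river: ρ → (38,55,-11)
river: ρ → (-11,55,38)
river: ρ → (38,21,-28)
river: ρ → (-28,35,31)
ρ-cycle length = 24 (tail of 1 descent step not counted)

24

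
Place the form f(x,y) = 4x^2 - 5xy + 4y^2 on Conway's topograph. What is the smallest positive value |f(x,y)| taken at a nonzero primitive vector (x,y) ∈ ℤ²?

translate: b→3 (≡-5 mod 8), so (4,-5,4)→(4,3,3)
flip: (4,3,3)→(3,-3,4)
translate: b→3 (≡-3 mod 6), so (3,-3,4)→(3,3,4)
reduced (well bottom): (3,3,4) with a≤c, −a<b≤a
well minimum = a = 3

3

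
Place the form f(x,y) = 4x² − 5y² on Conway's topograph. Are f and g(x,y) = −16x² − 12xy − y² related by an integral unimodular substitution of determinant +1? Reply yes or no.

D₁ = 80, D₂ = 80
river cycle of f (length 2): (4, 8, -1), (-1, 8, 4)
river cycle of g (length 2): (-1, 8, 4), (4, 8, -1)
cycles coincide ⇒ equivalent

yes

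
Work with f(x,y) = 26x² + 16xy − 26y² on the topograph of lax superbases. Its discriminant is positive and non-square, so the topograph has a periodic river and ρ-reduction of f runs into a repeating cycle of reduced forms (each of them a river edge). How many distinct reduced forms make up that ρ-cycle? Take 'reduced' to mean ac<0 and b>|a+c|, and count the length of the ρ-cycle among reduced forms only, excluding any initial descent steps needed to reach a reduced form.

D = 2960, ⌊√D⌋ = 54
river: ρ → (-26,36,16)
river: ρ → (16,28,-34)
river: ρ → (-34,40,10)
river: ρ → (10,40,-34)
river: ρ → (-34,28,16)
river: ρ → (16,36,-26)
river: ρ → (-26,16,26)
river: ρ → (26,36,-16)
river: ρ → (-16,28,34)
river: ρ → (34,40,-10)
river: ρ → (-10,40,34)
river: ρ → (34,28,-16)
river: ρ → (-16,36,26)
river: ρ → (26,16,-26)
ρ-cycle length = 14 (tail of 0 descent steps not counted)

14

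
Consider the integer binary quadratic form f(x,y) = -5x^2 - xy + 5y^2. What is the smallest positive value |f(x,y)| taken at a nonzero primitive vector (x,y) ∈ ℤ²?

descent: ρ → (5,1,-5)  [lands on river]
river: ρ → (-5,9,1)
river: ρ → (1,9,-5)
river: ρ → (-5,1,5)
river: ρ → (5,9,-1)
river: ρ → (-1,9,5)
closes: descent 1, river 6
min |a| on river = 1

1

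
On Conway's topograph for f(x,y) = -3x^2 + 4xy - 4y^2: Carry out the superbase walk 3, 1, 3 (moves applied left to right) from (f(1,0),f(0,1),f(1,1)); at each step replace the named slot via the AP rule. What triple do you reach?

start (-3,-4,-3) = (f(1,0),f(0,1),f(1,1))
replace slot 3: 2·((-3)+(-4)) − (-3) = -11 → (-3,-4,-11)
replace slot 1: 2·((-4)+(-11)) − (-3) = -27 → (-27,-4,-11)
replace slot 3: 2·((-27)+(-4)) − (-11) = -51 → (-27,-4,-51)

-27,-4,-51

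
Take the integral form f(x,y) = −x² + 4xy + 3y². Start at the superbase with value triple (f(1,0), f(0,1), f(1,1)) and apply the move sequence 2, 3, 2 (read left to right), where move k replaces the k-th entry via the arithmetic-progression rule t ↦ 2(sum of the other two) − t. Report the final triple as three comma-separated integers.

start (-1,3,6) = (f(1,0),f(0,1),f(1,1))
replace slot 2: 2·((-1)+6) − 3 = 7 → (-1,7,6)
replace slot 3: 2·((-1)+7) − 6 = 6 → (-1,7,6)
replace slot 2: 2·((-1)+6) − 7 = 3 → (-1,3,6)

-1,3,6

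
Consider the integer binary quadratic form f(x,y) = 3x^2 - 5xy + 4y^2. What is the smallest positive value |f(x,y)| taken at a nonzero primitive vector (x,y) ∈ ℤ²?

translate: b→1 (≡-5 mod 6), so (3,-5,4)→(3,1,2)
flip: (3,1,2)→(2,-1,3)
reduced (well bottom): (2,-1,3) with a≤c, −a<b≤a
well minimum = a = 2

2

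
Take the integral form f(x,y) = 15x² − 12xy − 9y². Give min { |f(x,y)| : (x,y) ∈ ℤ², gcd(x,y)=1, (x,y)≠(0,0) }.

descent: ρ → (-9,12,15)  [lands on river]
river: ρ → (15,18,-6)
river: ρ → (-6,18,15)
river: ρ → (15,12,-9)
river: ρ → (-9,24,3)
river: ρ → (3,24,-9)
closes: descent 1, river 6
min |a| on river = 3

3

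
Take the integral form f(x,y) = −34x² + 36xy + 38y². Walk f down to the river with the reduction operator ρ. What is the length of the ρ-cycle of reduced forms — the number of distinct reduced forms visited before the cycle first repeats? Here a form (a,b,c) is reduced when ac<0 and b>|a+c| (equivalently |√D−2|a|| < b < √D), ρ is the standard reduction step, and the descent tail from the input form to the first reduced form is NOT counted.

D = 6464, ⌊√D⌋ = 80
river: ρ → (38,40,-32)
river: ρ → (-32,24,46)
river: ρ → (46,68,-10)
river: ρ → (-10,72,32)
river: ρ → (32,56,-26)
river: ρ → (-26,48,40)
river: ρ → (40,32,-34)
river: ρ → (-34,36,38)
ρ-cycle length = 8 (tail of 0 descent steps not counted)

8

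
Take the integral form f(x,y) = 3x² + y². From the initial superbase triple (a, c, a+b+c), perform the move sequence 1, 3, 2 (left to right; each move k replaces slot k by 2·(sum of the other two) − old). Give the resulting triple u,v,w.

start (3,1,4) = (f(1,0),f(0,1),f(1,1))
replace slot 1: 2·(1+4) − 3 = 7 → (7,1,4)
replace slot 3: 2·(7+1) − 4 = 12 → (7,1,12)
replace slot 2: 2·(7+12) − 1 = 37 → (7,37,12)

7,37,12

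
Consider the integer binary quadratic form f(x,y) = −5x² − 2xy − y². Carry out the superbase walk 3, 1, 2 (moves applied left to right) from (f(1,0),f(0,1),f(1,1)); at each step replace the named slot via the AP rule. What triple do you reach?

start (-5,-1,-8) = (f(1,0),f(0,1),f(1,1))
replace slot 3: 2·((-5)+(-1)) − (-8) = -4 → (-5,-1,-4)
replace slot 1: 2·((-1)+(-4)) − (-5) = -5 → (-5,-1,-4)
replace slot 2: 2·((-5)+(-4)) − (-1) = -17 → (-5,-17,-4)

-5,-17,-4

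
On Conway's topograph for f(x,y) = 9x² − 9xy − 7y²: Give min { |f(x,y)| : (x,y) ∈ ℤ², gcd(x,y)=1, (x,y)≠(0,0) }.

descent: ρ → (-7,9,9)  [lands on river]
river: ρ → (9,9,-7)
river: ρ → (-7,5,11)
river: ρ → (11,17,-1)
river: ρ → (-1,17,11)
river: ρ → (11,5,-7)
closes: descent 1, river 6
min |a| on river = 1

1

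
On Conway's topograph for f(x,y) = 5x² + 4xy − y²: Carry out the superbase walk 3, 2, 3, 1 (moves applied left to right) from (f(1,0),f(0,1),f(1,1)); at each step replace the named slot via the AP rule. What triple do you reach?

start (5,-1,8) = (f(1,0),f(0,1),f(1,1))
replace slot 3: 2·(5+(-1)) − 8 = 0 → (5,-1,0)
replace slot 2: 2·(5+0) − (-1) = 11 → (5,11,0)
replace slot 3: 2·(5+11) − 0 = 32 → (5,11,32)
replace slot 1: 2·(11+32) − 5 = 81 → (81,11,32)

81,11,32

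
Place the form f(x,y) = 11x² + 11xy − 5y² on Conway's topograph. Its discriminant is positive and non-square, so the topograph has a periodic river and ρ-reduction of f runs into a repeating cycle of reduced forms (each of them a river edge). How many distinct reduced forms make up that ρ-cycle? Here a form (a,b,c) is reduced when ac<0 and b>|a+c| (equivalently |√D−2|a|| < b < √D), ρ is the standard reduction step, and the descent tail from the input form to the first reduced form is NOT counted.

D = 341, ⌊√D⌋ = 18
river: ρ → (-5,9,13)
river: ρ → (13,17,-1)
river: ρ → (-1,17,13)
river: ρ → (13,9,-5)
river: ρ → (-5,11,11)
river: ρ → (11,11,-5)
ρ-cycle length = 6 (tail of 0 descent steps not counted)

6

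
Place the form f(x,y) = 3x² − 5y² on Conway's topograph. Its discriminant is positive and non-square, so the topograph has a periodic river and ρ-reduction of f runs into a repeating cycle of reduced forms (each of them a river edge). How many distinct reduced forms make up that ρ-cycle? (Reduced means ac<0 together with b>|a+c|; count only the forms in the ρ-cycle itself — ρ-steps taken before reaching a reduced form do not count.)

D = 60, ⌊√D⌋ = 7
descent: ρ → (-5,0,3)
descent: ρ → (3,6,-2)  [lands on river]
river: ρ → (-2,6,3)
ρ-cycle length = 2 (tail of 2 descent steps not counted)

2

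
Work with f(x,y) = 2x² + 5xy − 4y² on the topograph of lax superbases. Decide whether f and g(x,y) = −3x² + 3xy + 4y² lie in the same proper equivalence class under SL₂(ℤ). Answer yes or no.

D₁ = 57, D₂ = 57
river cycle of f (length 6): (-4, 3, 3), (3, 3, -4), (-4, 5, 2), (2, 7, -1), (-1, 7, 2), (2, 5, -4)
river cycle of g (length 6): (4, 5, -2), (-2, 7, 1), (1, 7, -2), (-2, 5, 4), (4, 3, -3), (-3, 3, 4)
cycles differ ⇒ inequivalent

no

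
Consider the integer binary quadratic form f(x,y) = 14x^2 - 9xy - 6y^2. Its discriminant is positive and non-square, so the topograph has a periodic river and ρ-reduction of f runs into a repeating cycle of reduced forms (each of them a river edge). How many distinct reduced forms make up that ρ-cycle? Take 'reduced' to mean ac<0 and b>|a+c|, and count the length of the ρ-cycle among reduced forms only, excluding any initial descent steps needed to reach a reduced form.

D = 417, ⌊√D⌋ = 20
descent: ρ → (-6,9,14)  [lands on river]
river: ρ → (14,19,-1)
river: ρ → (-1,19,14)
river: ρ → (14,9,-6)
river: ρ → (-6,15,8)
river: ρ → (8,17,-4)
river: ρ → (-4,15,12)
river: ρ → (12,9,-7)
river: ρ → (-7,19,2)
river: ρ → (2,17,-16)
river: ρ → (-16,15,3)
river: ρ → (3,15,-16)
river: ρ → (-16,17,2)
river: ρ → (2,19,-7)
river: ρ → (-7,9,12)
river: ρ → (12,15,-4)
river: ρ → (-4,17,8)
river: ρ → (8,15,-6)
ρ-cycle length = 18 (tail of 1 descent step not counted)

18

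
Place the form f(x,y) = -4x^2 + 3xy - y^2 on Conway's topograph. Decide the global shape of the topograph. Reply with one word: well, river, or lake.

D = b²−4ac = 3² − 4·(-4)·(-1) = -7
D < 0 ⇒ definite ⇒ every region one sign ⇒ single well

well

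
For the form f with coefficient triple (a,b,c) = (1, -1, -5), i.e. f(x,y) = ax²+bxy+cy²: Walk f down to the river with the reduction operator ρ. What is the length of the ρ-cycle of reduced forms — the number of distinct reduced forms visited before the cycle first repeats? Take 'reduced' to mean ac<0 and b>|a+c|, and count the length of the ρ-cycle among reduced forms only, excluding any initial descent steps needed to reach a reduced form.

D = 21, ⌊√D⌋ = 4
descent: ρ → (-5,1,1)
descent: ρ → (1,3,-3)  [lands on river]
river: ρ → (-3,3,1)
ρ-cycle length = 2 (tail of 2 descent steps not counted)

2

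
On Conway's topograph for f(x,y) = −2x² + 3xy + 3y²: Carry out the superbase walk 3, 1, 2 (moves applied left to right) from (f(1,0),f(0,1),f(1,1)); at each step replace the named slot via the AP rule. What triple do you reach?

start (-2,3,4) = (f(1,0),f(0,1),f(1,1))
replace slot 3: 2·((-2)+3) − 4 = -2 → (-2,3,-2)
replace slot 1: 2·(3+(-2)) − (-2) = 4 → (4,3,-2)
replace slot 2: 2·(4+(-2)) − 3 = 1 → (4,1,-2)

4,1,-2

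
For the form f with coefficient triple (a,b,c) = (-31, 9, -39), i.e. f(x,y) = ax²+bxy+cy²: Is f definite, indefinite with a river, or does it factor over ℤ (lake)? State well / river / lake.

D = b²−4ac = 9² − 4·(-31)·(-39) = -4755
D < 0 ⇒ definite ⇒ every region one sign ⇒ single well

well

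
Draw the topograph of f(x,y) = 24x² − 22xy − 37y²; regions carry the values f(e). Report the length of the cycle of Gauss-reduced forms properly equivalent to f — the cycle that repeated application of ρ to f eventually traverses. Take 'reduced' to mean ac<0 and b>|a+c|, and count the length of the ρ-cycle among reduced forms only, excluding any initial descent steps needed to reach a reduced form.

D = 4036, ⌊√D⌋ = 63
descent: ρ → (-37,22,24)  [lands on river]
river: ρ → (24,26,-35)
river: ρ → (-35,44,15)
river: ρ → (15,46,-32)
river: ρ → (-32,18,29)
river: ρ → (29,40,-21)
river: ρ → (-21,44,25)
river: ρ → (25,56,-9)
river: ρ → (-9,52,37)
river: ρ → (37,22,-24)
river: ρ → (-24,26,35)
river: ρ → (35,44,-15)
river: ρ → (-15,46,32)
river: ρ → (32,18,-29)
river: ρ → (-29,40,21)
river: ρ → (21,44,-25)
river: ρ → (-25,56,9)
river: ρ → (9,52,-37)
ρ-cycle length = 18 (tail of 1 descent step not counted)

18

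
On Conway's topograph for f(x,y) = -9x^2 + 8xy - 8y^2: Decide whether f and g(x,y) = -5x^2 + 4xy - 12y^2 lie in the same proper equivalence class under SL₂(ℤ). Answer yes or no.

D₁ = -224, D₂ = -224
f is negative-definite; reduce −f:
−f: flip: (9,-8,8)→(8,8,9)
−f: reduced (well bottom): (8,8,9) with a≤c, −a<b≤a
flip sign back: reduced form of f is (-8,-8,-9)
g is negative-definite; reduce −g:
−g: reduced (well bottom): (5,-4,12) with a≤c, −a<b≤a
flip sign back: reduced form of g is (-5,4,-12)
reduced forms (-8, -8, -9) vs (-5, 4, -12) ⇒ inequivalent

no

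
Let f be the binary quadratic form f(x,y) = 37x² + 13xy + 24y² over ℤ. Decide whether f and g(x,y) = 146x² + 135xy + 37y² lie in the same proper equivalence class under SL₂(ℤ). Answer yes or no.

D₁ = -3383, D₂ = -3383
f: flip: (37,13,24)→(24,-13,37)
f: reduced (well bottom): (24,-13,37) with a≤c, −a<b≤a
g: flip: (146,135,37)→(37,-135,146)
g: translate: b→13 (≡-135 mod 74), so (37,-135,146)→(37,13,24)
g: flip: (37,13,24)→(24,-13,37)
g: reduced (well bottom): (24,-13,37) with a≤c, −a<b≤a
reduced forms (24, -13, 37) vs (24, -13, 37) ⇒ equivalent

yes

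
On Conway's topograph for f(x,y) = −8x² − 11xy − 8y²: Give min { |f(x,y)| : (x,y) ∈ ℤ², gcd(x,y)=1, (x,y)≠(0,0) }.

translate: b→-5 (≡11 mod 16), so (8,11,8)→(8,-5,5)
flip: (8,-5,5)→(5,5,8)
reduced (well bottom): (5,5,8) with a≤c, −a<b≤a
well minimum |f| = |-5| = 5 (negative-definite)

5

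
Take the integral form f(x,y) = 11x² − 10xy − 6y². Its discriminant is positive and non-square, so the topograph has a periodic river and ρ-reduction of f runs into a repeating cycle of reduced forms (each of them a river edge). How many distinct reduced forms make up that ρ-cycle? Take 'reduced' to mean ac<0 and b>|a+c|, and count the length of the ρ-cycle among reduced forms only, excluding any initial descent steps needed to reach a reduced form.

D = 364, ⌊√D⌋ = 19
descent: ρ → (-6,10,11)  [lands on river]
river: ρ → (11,12,-5)
river: ρ → (-5,18,2)
river: ρ → (2,18,-5)
river: ρ → (-5,12,11)
river: ρ → (11,10,-6)
river: ρ → (-6,14,7)
river: ρ → (7,14,-6)
ρ-cycle length = 8 (tail of 1 descent step not counted)

8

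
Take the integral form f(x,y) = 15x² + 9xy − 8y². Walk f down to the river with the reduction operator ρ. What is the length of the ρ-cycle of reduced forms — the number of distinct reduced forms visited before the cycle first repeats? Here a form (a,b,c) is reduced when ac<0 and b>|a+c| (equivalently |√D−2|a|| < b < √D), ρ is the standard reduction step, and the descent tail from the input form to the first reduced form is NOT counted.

D = 561, ⌊√D⌋ = 23
river: ρ → (-8,23,1)
river: ρ → (1,23,-8)
river: ρ → (-8,9,15)
river: ρ → (15,21,-2)
river: ρ → (-2,23,4)
river: ρ → (4,17,-17)
river: ρ → (-17,17,4)
river: ρ → (4,23,-2)
river: ρ → (-2,21,15)
river: ρ → (15,9,-8)
ρ-cycle length = 10 (tail of 0 descent steps not counted)

10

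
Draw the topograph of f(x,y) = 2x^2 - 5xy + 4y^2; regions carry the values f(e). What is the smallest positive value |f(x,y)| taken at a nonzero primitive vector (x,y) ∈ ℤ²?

translate: b→-1 (≡-5 mod 4), so (2,-5,4)→(2,-1,1)
flip: (2,-1,1)→(1,1,2)
reduced (well bottom): (1,1,2) with a≤c, −a<b≤a
well minimum = a = 1

1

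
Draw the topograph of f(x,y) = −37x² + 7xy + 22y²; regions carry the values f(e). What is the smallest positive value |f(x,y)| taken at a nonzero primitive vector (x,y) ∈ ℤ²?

descent: ρ → (22,37,-22)  [lands on river]
river: ρ → (-22,51,8)
river: ρ → (8,45,-40)
river: ρ → (-40,35,13)
river: ρ → (13,43,-28)
river: ρ → (-28,13,28)
river: ρ → (28,43,-13)
river: ρ → (-13,35,40)
river: ρ → (40,45,-8)
river: ρ → (-8,51,22)
closes: descent 1, river 10
min |a| on river = 8

8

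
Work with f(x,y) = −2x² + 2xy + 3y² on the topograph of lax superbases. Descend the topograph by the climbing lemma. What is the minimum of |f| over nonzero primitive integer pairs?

river: ρ → (3,4,-1)
river: ρ → (-1,4,3)
river: ρ → (3,2,-2)
river: ρ → (-2,2,3)
closes: descent 0, river 4
min |a| on river = 1

1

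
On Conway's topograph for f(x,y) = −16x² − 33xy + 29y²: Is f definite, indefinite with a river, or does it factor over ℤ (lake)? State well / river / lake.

D = b²−4ac = (-33)² − 4·(-16)·29 = 2945
D > 0 non-square ⇒ indefinite ⇒ periodic river

river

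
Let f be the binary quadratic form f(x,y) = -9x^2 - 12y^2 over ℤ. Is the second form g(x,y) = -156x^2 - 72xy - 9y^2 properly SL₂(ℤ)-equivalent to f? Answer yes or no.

D₁ = -432, D₂ = -432
f is negative-definite; reduce −f:
−f: reduced (well bottom): (9,0,12) with a≤c, −a<b≤a
flip sign back: reduced form of f is (-9,0,-12)
g is negative-definite; reduce −g:
−g: flip: (156,72,9)→(9,-72,156)
−g: translate: b→0 (≡-72 mod 18), so (9,-72,156)→(9,0,12)
−g: reduced (well bottom): (9,0,12) with a≤c, −a<b≤a
flip sign back: reduced form of g is (-9,0,-12)
reduced forms (-9, 0, -12) vs (-9, 0, -12) ⇒ equivalent

yes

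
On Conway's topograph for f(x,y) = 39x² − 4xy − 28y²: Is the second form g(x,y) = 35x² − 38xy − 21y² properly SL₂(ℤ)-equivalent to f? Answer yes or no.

D₁ = 4384, D₂ = 4384
river cycle of f (length 10): (-28, 60, 7), (7, 66, -1), (-1, 66, 7), (7, 60, -28), (-28, 52, 15), (15, 38, -49), (-49, 60, 4), (4, 60, -49), (-49, 38, 15), (15, 52, -28)
river cycle of g (length 16): (-21, 38, 35), (35, 32, -24), (-24, 64, 3), (3, 62, -45), (-45, 28, 20), (20, 52, -21), (-21, 32, 40), (40, 48, -13), (-13, 56, 24), (24, 40, -29), … (6 more)
cycles differ ⇒ inequivalent

no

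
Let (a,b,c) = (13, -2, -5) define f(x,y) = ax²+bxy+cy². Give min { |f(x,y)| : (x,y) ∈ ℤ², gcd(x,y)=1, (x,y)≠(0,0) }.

descent: ρ → (-5,12,6)  [lands on river]
river: ρ → (6,12,-5)
river: ρ → (-5,8,10)
river: ρ → (10,12,-3)
river: ρ → (-3,12,10)
river: ρ → (10,8,-5)
closes: descent 1, river 6
min |a| on river = 3

3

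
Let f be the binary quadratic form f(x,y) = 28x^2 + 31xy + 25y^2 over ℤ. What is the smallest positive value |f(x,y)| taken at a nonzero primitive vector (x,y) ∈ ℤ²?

translate: b→-25 (≡31 mod 56), so (28,31,25)→(28,-25,22)
flip: (28,-25,22)→(22,25,28)
translate: b→-19 (≡25 mod 44), so (22,25,28)→(22,-19,25)
reduced (well bottom): (22,-19,25) with a≤c, −a<b≤a
well minimum = a = 22

22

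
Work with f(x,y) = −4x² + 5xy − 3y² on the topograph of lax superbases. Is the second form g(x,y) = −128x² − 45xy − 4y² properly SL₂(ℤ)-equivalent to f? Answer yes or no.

D₁ = -23, D₂ = -23
f is negative-definite; reduce −f:
−f: translate: b→3 (≡-5 mod 8), so (4,-5,3)→(4,3,2)
−f: flip: (4,3,2)→(2,-3,4)
−f: translate: b→1 (≡-3 mod 4), so (2,-3,4)→(2,1,3)
−f: reduced (well bottom): (2,1,3) with a≤c, −a<b≤a
flip sign back: reduced form of f is (-2,-1,-3)
g is negative-definite; reduce −g:
−g: flip: (128,45,4)→(4,-45,128)
−g: translate: b→3 (≡-45 mod 8), so (4,-45,128)→(4,3,2)
−g: flip: (4,3,2)→(2,-3,4)
−g: translate: b→1 (≡-3 mod 4), so (2,-3,4)→(2,1,3)
−g: reduced (well bottom): (2,1,3) with a≤c, −a<b≤a
flip sign back: reduced form of g is (-2,-1,-3)
reduced forms (-2, -1, -3) vs (-2, -1, -3) ⇒ equivalent

yes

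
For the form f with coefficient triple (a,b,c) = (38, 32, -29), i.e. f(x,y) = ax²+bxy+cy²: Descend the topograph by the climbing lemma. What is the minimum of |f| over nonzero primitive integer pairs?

river: ρ → (-29,26,41)
river: ρ → (41,56,-14)
river: ρ → (-14,56,41)
river: ρ → (41,26,-29)
river: ρ → (-29,32,38)
river: ρ → (38,44,-23)
river: ρ → (-23,48,34)
river: ρ → (34,20,-37)
river: ρ → (-37,54,17)
river: ρ → (17,48,-46)
river: ρ → (-46,44,19)
river: ρ → (19,70,-7)
river: ρ → (-7,70,19)
river: ρ → (19,44,-46)
river: ρ → (-46,48,17)
river: ρ → (17,54,-37)
river: ρ → (-37,20,34)
river: ρ → (34,48,-23)
river: ρ → (-23,44,38)
river: ρ → (38,32,-29)
closes: descent 0, river 20
min |a| on river = 7

7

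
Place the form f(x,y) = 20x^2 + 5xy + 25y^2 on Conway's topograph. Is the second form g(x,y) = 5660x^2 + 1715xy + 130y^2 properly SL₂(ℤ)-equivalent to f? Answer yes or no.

D₁ = -1975, D₂ = -1975
f: reduced (well bottom): (20,5,25) with a≤c, −a<b≤a
g: flip: (5660,1715,130)→(130,-1715,5660)
g: translate: b→105 (≡-1715 mod 260), so (130,-1715,5660)→(130,105,25)
g: flip: (130,105,25)→(25,-105,130)
g: translate: b→-5 (≡-105 mod 50), so (25,-105,130)→(25,-5,20)
g: flip: (25,-5,20)→(20,5,25)
g: reduced (well bottom): (20,5,25) with a≤c, −a<b≤a
reduced forms (20, 5, 25) vs (20, 5, 25) ⇒ equivalent

yes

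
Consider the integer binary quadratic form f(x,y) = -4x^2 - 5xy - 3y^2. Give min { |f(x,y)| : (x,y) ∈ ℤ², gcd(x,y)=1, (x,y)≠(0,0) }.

translate: b→-3 (≡5 mod 8), so (4,5,3)→(4,-3,2)
flip: (4,-3,2)→(2,3,4)
translate: b→-1 (≡3 mod 4), so (2,3,4)→(2,-1,3)
reduced (well bottom): (2,-1,3) with a≤c, −a<b≤a
well minimum |f| = |-2| = 2 (negative-definite)

2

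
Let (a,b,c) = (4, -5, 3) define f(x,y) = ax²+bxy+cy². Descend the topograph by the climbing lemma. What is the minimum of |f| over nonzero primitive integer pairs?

translate: b→3 (≡-5 mod 8), so (4,-5,3)→(4,3,2)
flip: (4,3,2)→(2,-3,4)
translate: b→1 (≡-3 mod 4), so (2,-3,4)→(2,1,3)
reduced (well bottom): (2,1,3) with a≤c, −a<b≤a
well minimum = a = 2

2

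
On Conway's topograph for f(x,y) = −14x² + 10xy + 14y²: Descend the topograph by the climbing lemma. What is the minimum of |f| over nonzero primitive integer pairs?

river: ρ → (14,18,-10)
river: ρ → (-10,22,10)
river: ρ → (10,18,-14)
river: ρ → (-14,10,14)
closes: descent 0, river 4
min |a| on river = 10

10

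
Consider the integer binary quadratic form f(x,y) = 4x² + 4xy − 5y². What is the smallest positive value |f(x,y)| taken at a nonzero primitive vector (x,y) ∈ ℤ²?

river: ρ → (-5,6,3)
river: ρ → (3,6,-5)
river: ρ → (-5,4,4)
river: ρ → (4,4,-5)
closes: descent 0, river 4
min |a| on river = 3

3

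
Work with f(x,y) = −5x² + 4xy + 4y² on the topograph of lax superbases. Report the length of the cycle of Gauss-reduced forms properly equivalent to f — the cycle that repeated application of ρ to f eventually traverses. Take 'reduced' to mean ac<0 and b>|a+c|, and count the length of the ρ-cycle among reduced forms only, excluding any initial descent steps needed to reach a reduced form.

D = 96, ⌊√D⌋ = 9
river: ρ → (4,4,-5)
river: ρ → (-5,6,3)
river: ρ → (3,6,-5)
river: ρ → (-5,4,4)
ρ-cycle length = 4 (tail of 0 descent steps not counted)

4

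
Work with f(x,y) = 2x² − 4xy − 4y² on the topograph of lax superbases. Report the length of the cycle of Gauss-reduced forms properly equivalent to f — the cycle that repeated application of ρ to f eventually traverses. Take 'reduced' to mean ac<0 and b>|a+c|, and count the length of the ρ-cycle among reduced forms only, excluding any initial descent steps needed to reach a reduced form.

D = 48, ⌊√D⌋ = 6
descent: ρ → (-4,4,2)  [lands on river]
river: ρ → (2,4,-4)
ρ-cycle length = 2 (tail of 1 descent step not counted)

2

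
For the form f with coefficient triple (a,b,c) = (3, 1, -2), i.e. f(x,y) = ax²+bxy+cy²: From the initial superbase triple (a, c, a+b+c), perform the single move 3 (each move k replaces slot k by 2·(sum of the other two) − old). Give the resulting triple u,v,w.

start (3,-2,2) = (f(1,0),f(0,1),f(1,1))
replace slot 3: 2·(3+(-2)) − 2 = 0 → (3,-2,0)

3,-2,0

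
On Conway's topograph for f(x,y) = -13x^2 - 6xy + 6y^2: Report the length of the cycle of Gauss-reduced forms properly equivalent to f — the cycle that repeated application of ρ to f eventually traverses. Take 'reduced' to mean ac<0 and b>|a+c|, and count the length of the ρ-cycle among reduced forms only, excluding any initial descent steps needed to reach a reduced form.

D = 348, ⌊√D⌋ = 18
descent: ρ → (6,18,-1)  [lands on river]
river: ρ → (-1,18,6)
ρ-cycle length = 2 (tail of 1 descent step not counted)

2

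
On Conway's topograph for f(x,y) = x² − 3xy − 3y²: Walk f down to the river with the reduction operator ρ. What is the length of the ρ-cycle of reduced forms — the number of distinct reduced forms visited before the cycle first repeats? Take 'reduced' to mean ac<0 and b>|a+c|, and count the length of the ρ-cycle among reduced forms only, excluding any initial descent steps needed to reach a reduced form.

D = 21, ⌊√D⌋ = 4
descent: ρ → (-3,3,1)  [lands on river]
river: ρ → (1,3,-3)
ρ-cycle length = 2 (tail of 1 descent step not counted)

2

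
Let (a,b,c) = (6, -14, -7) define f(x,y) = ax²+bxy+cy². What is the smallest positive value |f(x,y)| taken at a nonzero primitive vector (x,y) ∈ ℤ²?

descent: ρ → (-7,14,6)  [lands on river]
river: ρ → (6,10,-11)
river: ρ → (-11,12,5)
river: ρ → (5,18,-2)
river: ρ → (-2,18,5)
river: ρ → (5,12,-11)
river: ρ → (-11,10,6)
river: ρ → (6,14,-7)
closes: descent 1, river 8
min |a| on river = 2

2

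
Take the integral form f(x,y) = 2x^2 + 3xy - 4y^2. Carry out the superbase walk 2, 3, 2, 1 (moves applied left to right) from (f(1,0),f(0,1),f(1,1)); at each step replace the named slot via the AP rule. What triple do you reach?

start (2,-4,1) = (f(1,0),f(0,1),f(1,1))
replace slot 2: 2·(2+1) − (-4) = 10 → (2,10,1)
replace slot 3: 2·(2+10) − 1 = 23 → (2,10,23)
replace slot 2: 2·(2+23) − 10 = 40 → (2,40,23)
replace slot 1: 2·(40+23) − 2 = 124 → (124,40,23)

124,40,23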